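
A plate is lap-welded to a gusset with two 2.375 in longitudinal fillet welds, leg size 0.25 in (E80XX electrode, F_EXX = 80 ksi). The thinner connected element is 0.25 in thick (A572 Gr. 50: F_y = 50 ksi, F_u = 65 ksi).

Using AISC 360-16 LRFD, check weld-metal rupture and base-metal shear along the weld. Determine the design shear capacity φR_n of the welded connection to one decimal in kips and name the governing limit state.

30.2 kips (weld metal governs)

Weld metal: throat = 0.707×0.25 = 0.17675 in, L = 2×2.375 = 4.75 in. φR_n = 0.75 × 0.6 × 80 × 0.17675 × 4.75 = 30.2 kips.
Base metal shear (0.25 in plate): yield φR_n = 1.0×0.6×50×0.25×4.75 = 35.6 kips; rupture φR_n = 0.75×0.6×65×0.25×4.75 = 34.7 kips; take 34.7 kips (rupture).
Governing: min(30.2, 34.7) = 30.2 kips → weld metal.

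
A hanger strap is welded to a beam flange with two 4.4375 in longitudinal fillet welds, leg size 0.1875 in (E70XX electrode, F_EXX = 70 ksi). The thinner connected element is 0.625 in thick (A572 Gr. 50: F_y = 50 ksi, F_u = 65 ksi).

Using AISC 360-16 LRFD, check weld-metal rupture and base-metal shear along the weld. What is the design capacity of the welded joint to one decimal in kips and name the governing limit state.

37.1 kips (weld metal governs)

Weld metal: throat = 0.707×0.1875 = 0.13256 in, L = 2×4.4375 = 8.875 in. φR_n = 0.75 × 0.6 × 70 × 0.13256 × 8.875 = 37.1 kips.
Base metal shear (0.625 in plate): yield φR_n = 1.0×0.6×50×0.625×8.875 = 166.4 kips; rupture φR_n = 0.75×0.6×65×0.625×8.875 = 162.2 kips; take 162.2 kips (rupture).
Governing: min(37.1, 162.2) = 37.1 kips → weld metal.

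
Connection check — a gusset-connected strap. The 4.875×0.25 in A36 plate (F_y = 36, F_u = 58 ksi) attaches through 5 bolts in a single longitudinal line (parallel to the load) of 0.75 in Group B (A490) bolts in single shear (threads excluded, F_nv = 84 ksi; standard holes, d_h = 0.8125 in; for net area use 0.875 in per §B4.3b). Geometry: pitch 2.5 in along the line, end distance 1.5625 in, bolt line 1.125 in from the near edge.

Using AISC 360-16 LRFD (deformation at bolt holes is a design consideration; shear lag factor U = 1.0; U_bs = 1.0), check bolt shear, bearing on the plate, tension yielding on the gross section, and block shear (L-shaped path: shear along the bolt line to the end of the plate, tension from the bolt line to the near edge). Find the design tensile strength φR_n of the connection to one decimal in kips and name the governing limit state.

Bolt shear: A_b = π(0.75)²/4 = 0.44179 in². φR_n = 0.75 × 84 × 0.44179 × 5 × 1 = 139.2 kips.
Bearing (0.25 in plate, F_u = 58 ksi): end bolts L_c = 1.5625 − 0.8125/2 = 1.15625, R_n = min(1.2×1.15625×0.25×58, 2.4×0.75×0.25×58) = 20.119 kips/bolt; interior L_c = 2.5 − 0.8125 = 1.6875, R_n = 26.1 kips/bolt. φR_n = 0.75 × (1×20.119 + 4×26.1) = 93.4 kips.
Tension yield (gross): A_g = 4.875×0.25 = 1.2188 in². φR_n = 0.90 × 36 × 1.2188 = 39.5 kips.
Block shear: shear path 1×[1.5625+4×2.5] = 1×11.5625 in, A_gv = 2.8906, A_nv = 1×(11.5625 − 4.5×0.875)×0.25 = 1.9063 in²; tension to near edge: (1.125 − 0.5×0.875)×0.25 = 0.17188 in². R_n = min(0.6×58×1.9063, 0.6×36×2.8906) + 1.0×58×0.17188 = min(66.339, 62.437) + 9.969 = 72.406 kips. φR_n = 0.75 × 72.406 = 54.3 kips.
Governing: min(139.2, 93.4, 39.5, 54.3) = 39.5 kips → gross-section yield.

39.5 kips (gross-section yield governs)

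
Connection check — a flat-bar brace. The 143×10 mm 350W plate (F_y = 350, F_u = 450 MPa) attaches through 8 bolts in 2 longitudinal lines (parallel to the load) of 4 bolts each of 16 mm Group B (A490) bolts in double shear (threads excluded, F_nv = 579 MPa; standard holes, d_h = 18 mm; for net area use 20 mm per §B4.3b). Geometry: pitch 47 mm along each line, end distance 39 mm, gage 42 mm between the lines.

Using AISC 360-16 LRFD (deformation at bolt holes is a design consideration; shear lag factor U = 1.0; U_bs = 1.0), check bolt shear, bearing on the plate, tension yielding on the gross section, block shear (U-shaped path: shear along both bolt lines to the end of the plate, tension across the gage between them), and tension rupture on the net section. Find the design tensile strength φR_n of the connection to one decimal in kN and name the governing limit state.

Bolt shear: A_b = π(16)²/4 = 201.06 mm². φR_n = 0.75 × 579 × 201.06 × 8 × 2 = 1397.0 kN.
Bearing (10 mm plate, F_u = 450 MPa): end bolts L_c = 39 − 18/2 = 30, R_n = min(1.2×30×10×450, 2.4×16×10×450) = 162 kN/bolt; interior L_c = 47 − 18 = 29, R_n = 156.6 kN/bolt. φR_n = 0.75 × (2×162 + 6×156.6) = 947.7 kN.
Tension yield (gross): A_g = 143×10 = 1430 mm². φR_n = 0.90 × 350 × 1430 = 450.5 kN.
Block shear: shear path 2×[39+3×47] = 2×180 mm, A_gv = 3600, A_nv = 2×(180 − 3.5×20)×10 = 2200 mm²; tension across gage: (42 − 1×20)×10 = 220 mm². R_n = min(0.6×450×2200, 0.6×350×3600) + 1.0×450×220 = min(594, 756) + 99 = 693 kN. φR_n = 0.75 × 693 = 519.8 kN.
Tension rupture (net): A_n = (143 − 2×20)×10 = 1030 mm² (U = 1.0, A_e = A_n). φR_n = 0.75 × 450 × 1030 = 347.6 kN.
Governing: min(1397.0, 947.7, 450.5, 519.8, 347.6) = 347.6 kN → net-section rupture.

347.6 kN (net-section rupture governs)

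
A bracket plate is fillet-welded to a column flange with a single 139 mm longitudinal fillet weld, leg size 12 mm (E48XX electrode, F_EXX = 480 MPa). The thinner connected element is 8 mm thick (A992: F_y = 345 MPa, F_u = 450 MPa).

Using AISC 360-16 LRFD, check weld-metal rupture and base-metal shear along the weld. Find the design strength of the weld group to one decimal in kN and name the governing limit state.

Weld metal: throat = 0.707×12 = 8.484 mm, L = 139 mm. φR_n = 0.75 × 0.6 × 480 × 8.484 × 139 = 254.7 kN.
Base metal shear (8 mm plate): yield φR_n = 1.0×0.6×345×8×139 = 230.2 kN; rupture φR_n = 0.75×0.6×450×8×139 = 225.2 kN; take 225.2 kN (rupture).
Governing: min(254.7, 225.2) = 225.2 kN → base-metal shear.

225.2 kN (base-metal shear governs)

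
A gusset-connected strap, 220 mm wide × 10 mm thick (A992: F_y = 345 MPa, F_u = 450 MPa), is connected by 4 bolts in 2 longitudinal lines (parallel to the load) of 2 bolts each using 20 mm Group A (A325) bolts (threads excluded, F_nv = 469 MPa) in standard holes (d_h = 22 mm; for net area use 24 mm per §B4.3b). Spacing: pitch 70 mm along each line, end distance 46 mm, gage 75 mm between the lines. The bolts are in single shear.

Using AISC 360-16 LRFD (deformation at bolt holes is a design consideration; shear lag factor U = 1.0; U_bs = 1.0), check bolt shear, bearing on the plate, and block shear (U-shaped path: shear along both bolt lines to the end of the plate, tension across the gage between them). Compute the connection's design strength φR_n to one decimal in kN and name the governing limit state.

442.0 kN (bolt shear governs)

Bolt shear: A_b = π(20)²/4 = 314.16 mm². φR_n = 0.75 × 469 × 314.16 × 4 × 1 = 442.0 kN.
Bearing (10 mm plate, F_u = 450 MPa): end bolts L_c = 46 − 22/2 = 35, R_n = min(1.2×35×10×450, 2.4×20×10×450) = 189 kN/bolt; interior L_c = 70 − 22 = 48, R_n = 216 kN/bolt. φR_n = 0.75 × (2×189 + 2×216) = 607.5 kN.
Block shear: shear path 2×[46+1×70] = 2×116 mm, A_gv = 2320, A_nv = 2×(116 − 1.5×24)×10 = 1600 mm²; tension across gage: (75 − 1×24)×10 = 510 mm². R_n = min(0.6×450×1600, 0.6×345×2320) + 1.0×450×510 = min(432, 480.24) + 229.5 = 661.5 kN. φR_n = 0.75 × 661.5 = 496.1 kN.
Governing: min(442.0, 607.5, 496.1) = 442.0 kN → bolt shear.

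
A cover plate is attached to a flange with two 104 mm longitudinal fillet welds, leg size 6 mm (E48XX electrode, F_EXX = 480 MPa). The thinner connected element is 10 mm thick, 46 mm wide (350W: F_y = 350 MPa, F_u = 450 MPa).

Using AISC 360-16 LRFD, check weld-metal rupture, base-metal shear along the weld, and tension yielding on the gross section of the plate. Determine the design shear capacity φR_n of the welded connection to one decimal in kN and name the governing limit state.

144.9 kN (gross-section yield governs)

Weld metal: throat = 0.707×6 = 4.242 mm, L = 2×104 = 208 mm. φR_n = 0.75 × 0.6 × 480 × 4.242 × 208 = 190.6 kN.
Base metal shear (10 mm plate): yield φR_n = 1.0×0.6×350×10×208 = 436.8 kN; rupture φR_n = 0.75×0.6×450×10×208 = 421.2 kN; take 421.2 kN (rupture).
Tension yield (gross): A_g = 46×10 = 460 mm². φR_n = 0.90 × 350 × 460 = 144.9 kN.
Governing: min(190.6, 421.2, 144.9) = 144.9 kN → gross-section yield.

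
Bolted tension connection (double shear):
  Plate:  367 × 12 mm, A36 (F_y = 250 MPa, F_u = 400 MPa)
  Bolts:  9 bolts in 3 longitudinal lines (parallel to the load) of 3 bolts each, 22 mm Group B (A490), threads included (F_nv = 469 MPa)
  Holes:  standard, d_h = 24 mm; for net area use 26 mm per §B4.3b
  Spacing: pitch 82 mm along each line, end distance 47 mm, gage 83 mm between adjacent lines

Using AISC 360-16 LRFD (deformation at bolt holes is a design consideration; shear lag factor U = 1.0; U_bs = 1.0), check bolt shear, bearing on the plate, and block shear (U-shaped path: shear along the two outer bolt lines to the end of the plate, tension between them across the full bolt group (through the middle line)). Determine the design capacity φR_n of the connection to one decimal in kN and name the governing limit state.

Bolt shear: A_b = π(22)²/4 = 380.13 mm². φR_n = 0.75 × 469 × 380.13 × 9 × 2 = 2406.8 kN.
Bearing (12 mm plate, F_u = 400 MPa): end bolts L_c = 47 − 24/2 = 35, R_n = min(1.2×35×12×400, 2.4×22×12×400) = 201.6 kN/bolt; interior L_c = 82 − 24 = 58, R_n = 253.44 kN/bolt. φR_n = 0.75 × (3×201.6 + 6×253.44) = 1594.1 kN.
Block shear: shear path 2×[47+2×82] = 2×211 mm, A_gv = 5064, A_nv = 2×(211 − 2.5×26)×12 = 3504 mm²; tension across gage: (166 − 2×26)×12 = 1368 mm². R_n = min(0.6×400×3504, 0.6×250×5064) + 1.0×400×1368 = min(840.96, 759.6) + 547.2 = 1306.8 kN. φR_n = 0.75 × 1306.8 = 980.1 kN.
Governing: min(2406.8, 1594.1, 980.1) = 980.1 kN → block shear.

980.1 kN (block shear governs)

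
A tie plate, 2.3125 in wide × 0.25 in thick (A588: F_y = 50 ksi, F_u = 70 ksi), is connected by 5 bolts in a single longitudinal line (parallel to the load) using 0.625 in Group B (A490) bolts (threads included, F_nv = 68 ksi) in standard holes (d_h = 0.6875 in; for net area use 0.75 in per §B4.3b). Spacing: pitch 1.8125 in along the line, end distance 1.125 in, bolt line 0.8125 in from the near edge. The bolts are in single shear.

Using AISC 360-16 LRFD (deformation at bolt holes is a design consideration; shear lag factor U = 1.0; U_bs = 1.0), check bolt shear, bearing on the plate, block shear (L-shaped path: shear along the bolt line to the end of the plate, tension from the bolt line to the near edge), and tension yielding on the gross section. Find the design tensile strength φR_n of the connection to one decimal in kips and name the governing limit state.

26.0 kips (gross-section yield governs)

Bolt shear: A_b = π(0.625)²/4 = 0.3068 in². φR_n = 0.75 × 68 × 0.3068 × 5 × 1 = 78.2 kips.
Bearing (0.25 in plate, F_u = 70 ksi): end bolts L_c = 1.125 − 0.6875/2 = 0.78125, R_n = min(1.2×0.78125×0.25×70, 2.4×0.625×0.25×70) = 16.406 kips/bolt; interior L_c = 1.8125 − 0.6875 = 1.125, R_n = 23.625 kips/bolt. φR_n = 0.75 × (1×16.406 + 4×23.625) = 83.2 kips.
Block shear: shear path 1×[1.125+4×1.8125] = 1×8.375 in, A_gv = 2.0938, A_nv = 1×(8.375 − 4.5×0.75)×0.25 = 1.25 in²; tension to near edge: (0.8125 − 0.5×0.75)×0.25 = 0.10938 in². R_n = min(0.6×70×1.25, 0.6×50×2.0938) + 1.0×70×0.10938 = min(52.5, 62.814) + 7.6566 = 60.157 kips. φR_n = 0.75 × 60.157 = 45.1 kips.
Tension yield (gross): A_g = 2.3125×0.25 = 0.57813 in². φR_n = 0.90 × 50 × 0.57813 = 26.0 kips.
Governing: min(78.2, 83.2, 45.1, 26.0) = 26.0 kips → gross-section yield.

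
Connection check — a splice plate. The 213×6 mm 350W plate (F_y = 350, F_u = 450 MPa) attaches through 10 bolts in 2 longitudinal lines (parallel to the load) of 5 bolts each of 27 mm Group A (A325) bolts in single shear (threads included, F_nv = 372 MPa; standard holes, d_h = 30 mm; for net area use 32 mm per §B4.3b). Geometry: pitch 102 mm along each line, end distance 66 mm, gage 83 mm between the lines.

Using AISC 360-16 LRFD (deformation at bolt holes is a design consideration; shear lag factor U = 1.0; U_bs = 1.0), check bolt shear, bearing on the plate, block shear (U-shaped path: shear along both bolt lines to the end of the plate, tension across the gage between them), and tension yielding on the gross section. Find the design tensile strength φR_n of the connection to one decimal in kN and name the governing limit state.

402.6 kN (gross-section yield governs)

Bolt shear: A_b = π(27)²/4 = 572.56 mm². φR_n = 0.75 × 372 × 572.56 × 10 × 1 = 1597.4 kN.
Bearing (6 mm plate, F_u = 450 MPa): end bolts L_c = 66 − 30/2 = 51, R_n = min(1.2×51×6×450, 2.4×27×6×450) = 165.24 kN/bolt; interior L_c = 102 − 30 = 72, R_n = 174.96 kN/bolt. φR_n = 0.75 × (2×165.24 + 8×174.96) = 1297.6 kN.
Block shear: shear path 2×[66+4×102] = 2×474 mm, A_gv = 5688, A_nv = 2×(474 − 4.5×32)×6 = 3960 mm²; tension across gage: (83 − 1×32)×6 = 306 mm². R_n = min(0.6×450×3960, 0.6×350×5688) + 1.0×450×306 = min(1069.2, 1194.5) + 137.7 = 1206.9 kN. φR_n = 0.75 × 1206.9 = 905.2 kN.
Tension yield (gross): A_g = 213×6 = 1278 mm². φR_n = 0.90 × 350 × 1278 = 402.6 kN.
Governing: min(1597.4, 1297.6, 905.2, 402.6) = 402.6 kN → gross-section yield.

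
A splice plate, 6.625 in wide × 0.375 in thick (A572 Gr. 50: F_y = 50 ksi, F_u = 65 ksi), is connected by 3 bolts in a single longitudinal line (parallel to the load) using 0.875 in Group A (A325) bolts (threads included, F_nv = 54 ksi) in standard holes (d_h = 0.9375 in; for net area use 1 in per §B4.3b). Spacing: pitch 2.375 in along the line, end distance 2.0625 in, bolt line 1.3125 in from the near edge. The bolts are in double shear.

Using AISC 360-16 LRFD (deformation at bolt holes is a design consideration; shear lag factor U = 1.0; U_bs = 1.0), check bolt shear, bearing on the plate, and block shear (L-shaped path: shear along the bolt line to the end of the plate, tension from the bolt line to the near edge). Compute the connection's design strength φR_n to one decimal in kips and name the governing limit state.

Bolt shear: A_b = π(0.875)²/4 = 0.60132 in². φR_n = 0.75 × 54 × 0.60132 × 3 × 2 = 146.1 kips.
Bearing (0.375 in plate, F_u = 65 ksi): end bolts L_c = 2.0625 − 0.9375/2 = 1.59375, R_n = min(1.2×1.59375×0.375×65, 2.4×0.875×0.375×65) = 46.617 kips/bolt; interior L_c = 2.375 − 0.9375 = 1.4375, R_n = 42.047 kips/bolt. φR_n = 0.75 × (1×46.617 + 2×42.047) = 98.0 kips.
Block shear: shear path 1×[2.0625+2×2.375] = 1×6.8125 in, A_gv = 2.5547, A_nv = 1×(6.8125 − 2.5×1)×0.375 = 1.6172 in²; tension to near edge: (1.3125 − 0.5×1)×0.375 = 0.30469 in². R_n = min(0.6×65×1.6172, 0.6×50×2.5547) + 1.0×65×0.30469 = min(63.071, 76.641) + 19.805 = 82.876 kips. φR_n = 0.75 × 82.876 = 62.2 kips.
Governing: min(146.1, 98.0, 62.2) = 62.2 kips → block shear.

62.2 kips (block shear governs)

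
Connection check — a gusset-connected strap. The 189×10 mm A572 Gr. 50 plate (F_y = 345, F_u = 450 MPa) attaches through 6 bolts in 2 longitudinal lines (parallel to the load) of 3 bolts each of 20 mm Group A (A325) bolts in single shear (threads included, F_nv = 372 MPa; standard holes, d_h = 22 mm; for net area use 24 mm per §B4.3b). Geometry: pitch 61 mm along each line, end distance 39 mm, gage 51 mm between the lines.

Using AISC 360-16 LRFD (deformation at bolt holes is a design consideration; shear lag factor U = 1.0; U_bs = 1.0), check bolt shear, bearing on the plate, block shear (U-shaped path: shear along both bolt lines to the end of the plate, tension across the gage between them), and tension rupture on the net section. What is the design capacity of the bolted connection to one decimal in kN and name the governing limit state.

Bolt shear: A_b = π(20)²/4 = 314.16 mm². φR_n = 0.75 × 372 × 314.16 × 6 × 1 = 525.9 kN.
Bearing (10 mm plate, F_u = 450 MPa): end bolts L_c = 39 − 22/2 = 28, R_n = min(1.2×28×10×450, 2.4×20×10×450) = 151.2 kN/bolt; interior L_c = 61 − 22 = 39, R_n = 210.6 kN/bolt. φR_n = 0.75 × (2×151.2 + 4×210.6) = 858.6 kN.
Block shear: shear path 2×[39+2×61] = 2×161 mm, A_gv = 3220, A_nv = 2×(161 − 2.5×24)×10 = 2020 mm²; tension across gage: (51 − 1×24)×10 = 270 mm². R_n = min(0.6×450×2020, 0.6×345×3220) + 1.0×450×270 = min(545.4, 666.54) + 121.5 = 666.9 kN. φR_n = 0.75 × 666.9 = 500.2 kN.
Tension rupture (net): A_n = (189 − 2×24)×10 = 1410 mm² (U = 1.0, A_e = A_n). φR_n = 0.75 × 450 × 1410 = 475.9 kN.
Governing: min(525.9, 858.6, 500.2, 475.9) = 475.9 kN → net-section rupture.

475.9 kN (net-section rupture governs)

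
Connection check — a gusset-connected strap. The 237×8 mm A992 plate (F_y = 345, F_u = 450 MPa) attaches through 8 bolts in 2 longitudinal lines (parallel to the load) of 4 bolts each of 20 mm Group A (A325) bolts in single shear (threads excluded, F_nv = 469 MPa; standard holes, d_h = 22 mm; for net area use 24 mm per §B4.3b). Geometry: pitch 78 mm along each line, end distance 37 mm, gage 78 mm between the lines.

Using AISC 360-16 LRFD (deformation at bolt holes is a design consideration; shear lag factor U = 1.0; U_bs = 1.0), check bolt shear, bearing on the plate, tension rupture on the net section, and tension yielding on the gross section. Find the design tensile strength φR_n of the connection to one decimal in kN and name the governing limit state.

510.3 kN (net-section rupture governs)

Bolt shear: A_b = π(20)²/4 = 314.16 mm². φR_n = 0.75 × 469 × 314.16 × 8 × 1 = 884.0 kN.
Bearing (8 mm plate, F_u = 450 MPa): end bolts L_c = 37 − 22/2 = 26, R_n = min(1.2×26×8×450, 2.4×20×8×450) = 112.32 kN/bolt; interior L_c = 78 − 22 = 56, R_n = 172.8 kN/bolt. φR_n = 0.75 × (2×112.32 + 6×172.8) = 946.1 kN.
Tension rupture (net): A_n = (237 − 2×24)×8 = 1512 mm² (U = 1.0, A_e = A_n). φR_n = 0.75 × 450 × 1512 = 510.3 kN.
Tension yield (gross): A_g = 237×8 = 1896 mm². φR_n = 0.90 × 345 × 1896 = 588.7 kN.
Governing: min(884.0, 946.1, 510.3, 588.7) = 510.3 kN → net-section rupture.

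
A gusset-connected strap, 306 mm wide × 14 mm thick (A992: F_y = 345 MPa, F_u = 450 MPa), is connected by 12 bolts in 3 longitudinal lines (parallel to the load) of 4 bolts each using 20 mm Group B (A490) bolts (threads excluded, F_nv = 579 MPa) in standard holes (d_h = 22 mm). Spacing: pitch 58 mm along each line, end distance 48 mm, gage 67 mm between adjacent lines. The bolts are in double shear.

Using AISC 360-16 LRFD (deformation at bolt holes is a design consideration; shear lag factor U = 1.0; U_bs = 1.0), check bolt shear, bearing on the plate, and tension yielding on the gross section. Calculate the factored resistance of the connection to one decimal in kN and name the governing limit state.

1330.2 kN (gross-section yield governs)

Bolt shear: A_b = π(20)²/4 = 314.16 mm². φR_n = 0.75 × 579 × 314.16 × 12 × 2 = 3274.2 kN.
Bearing (14 mm plate, F_u = 450 MPa): end bolts L_c = 48 − 22/2 = 37, R_n = min(1.2×37×14×450, 2.4×20×14×450) = 279.72 kN/bolt; interior L_c = 58 − 22 = 36, R_n = 272.16 kN/bolt. φR_n = 0.75 × (3×279.72 + 9×272.16) = 2466.5 kN.
Tension yield (gross): A_g = 306×14 = 4284 mm². φR_n = 0.90 × 345 × 4284 = 1330.2 kN.
Governing: min(3274.2, 2466.5, 1330.2) = 1330.2 kN → gross-section yield.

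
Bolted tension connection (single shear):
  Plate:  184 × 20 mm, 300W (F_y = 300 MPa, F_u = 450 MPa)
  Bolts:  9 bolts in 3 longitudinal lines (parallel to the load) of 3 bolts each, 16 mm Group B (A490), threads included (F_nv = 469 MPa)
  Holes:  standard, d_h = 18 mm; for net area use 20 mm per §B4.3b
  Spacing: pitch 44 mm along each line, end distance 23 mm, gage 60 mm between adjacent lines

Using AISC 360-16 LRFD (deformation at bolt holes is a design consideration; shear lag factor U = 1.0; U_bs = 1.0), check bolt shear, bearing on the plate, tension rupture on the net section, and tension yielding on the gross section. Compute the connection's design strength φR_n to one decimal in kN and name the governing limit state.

636.5 kN (bolt shear governs)

Bolt shear: A_b = π(16)²/4 = 201.06 mm². φR_n = 0.75 × 469 × 201.06 × 9 × 1 = 636.5 kN.
Bearing (20 mm plate, F_u = 450 MPa): end bolts L_c = 23 − 18/2 = 14, R_n = min(1.2×14×20×450, 2.4×16×20×450) = 151.2 kN/bolt; interior L_c = 44 − 18 = 26, R_n = 280.8 kN/bolt. φR_n = 0.75 × (3×151.2 + 6×280.8) = 1603.8 kN.
Tension rupture (net): A_n = (184 − 3×20)×20 = 2480 mm² (U = 1.0, A_e = A_n). φR_n = 0.75 × 450 × 2480 = 837.0 kN.
Tension yield (gross): A_g = 184×20 = 3680 mm². φR_n = 0.90 × 300 × 3680 = 993.6 kN.
Governing: min(636.5, 1603.8, 837.0, 993.6) = 636.5 kN → bolt shear.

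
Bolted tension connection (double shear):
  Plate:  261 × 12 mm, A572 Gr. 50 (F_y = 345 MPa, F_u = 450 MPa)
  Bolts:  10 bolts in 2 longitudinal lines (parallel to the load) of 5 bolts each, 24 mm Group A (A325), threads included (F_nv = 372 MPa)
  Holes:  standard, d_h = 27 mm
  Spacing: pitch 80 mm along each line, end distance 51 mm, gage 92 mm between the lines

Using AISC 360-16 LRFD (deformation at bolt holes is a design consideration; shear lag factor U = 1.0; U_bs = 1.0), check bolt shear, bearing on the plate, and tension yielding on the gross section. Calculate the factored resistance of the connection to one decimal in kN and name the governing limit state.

Bolt shear: A_b = π(24)²/4 = 452.39 mm². φR_n = 0.75 × 372 × 452.39 × 10 × 2 = 2524.3 kN.
Bearing (12 mm plate, F_u = 450 MPa): end bolts L_c = 51 − 27/2 = 37.5, R_n = min(1.2×37.5×12×450, 2.4×24×12×450) = 243 kN/bolt; interior L_c = 80 − 27 = 53, R_n = 311.04 kN/bolt. φR_n = 0.75 × (2×243 + 8×311.04) = 2230.7 kN.
Tension yield (gross): A_g = 261×12 = 3132 mm². φR_n = 0.90 × 345 × 3132 = 972.5 kN.
Governing: min(2524.3, 2230.7, 972.5) = 972.5 kN → gross-section yield.

972.5 kN (gross-section yield governs)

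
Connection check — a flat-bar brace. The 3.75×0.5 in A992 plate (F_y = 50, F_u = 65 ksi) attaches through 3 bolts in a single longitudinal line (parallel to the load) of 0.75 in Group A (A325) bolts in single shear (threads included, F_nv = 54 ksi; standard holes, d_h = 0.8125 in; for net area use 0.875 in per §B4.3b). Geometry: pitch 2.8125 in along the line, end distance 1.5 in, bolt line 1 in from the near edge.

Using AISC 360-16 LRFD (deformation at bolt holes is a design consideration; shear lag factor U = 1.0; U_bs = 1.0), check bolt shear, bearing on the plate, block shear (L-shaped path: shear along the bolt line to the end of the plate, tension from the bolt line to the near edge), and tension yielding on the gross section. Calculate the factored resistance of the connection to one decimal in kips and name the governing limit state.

53.7 kips (bolt shear governs)

Bolt shear: A_b = π(0.75)²/4 = 0.44179 in². φR_n = 0.75 × 54 × 0.44179 × 3 × 1 = 53.7 kips.
Bearing (0.5 in plate, F_u = 65 ksi): end bolts L_c = 1.5 − 0.8125/2 = 1.09375, R_n = min(1.2×1.09375×0.5×65, 2.4×0.75×0.5×65) = 42.656 kips/bolt; interior L_c = 2.8125 − 0.8125 = 2, R_n = 58.5 kips/bolt. φR_n = 0.75 × (1×42.656 + 2×58.5) = 119.7 kips.
Block shear: shear path 1×[1.5+2×2.8125] = 1×7.125 in, A_gv = 3.5625, A_nv = 1×(7.125 − 2.5×0.875)×0.5 = 2.4688 in²; tension to near edge: (1 − 0.5×0.875)×0.5 = 0.28125 in². R_n = min(0.6×65×2.4688, 0.6×50×3.5625) + 1.0×65×0.28125 = min(96.283, 106.88) + 18.281 = 114.56 kips. φR_n = 0.75 × 114.56 = 85.9 kips.
Tension yield (gross): A_g = 3.75×0.5 = 1.875 in². φR_n = 0.90 × 50 × 1.875 = 84.4 kips.
Governing: min(53.7, 119.7, 85.9, 84.4) = 53.7 kips → bolt shear.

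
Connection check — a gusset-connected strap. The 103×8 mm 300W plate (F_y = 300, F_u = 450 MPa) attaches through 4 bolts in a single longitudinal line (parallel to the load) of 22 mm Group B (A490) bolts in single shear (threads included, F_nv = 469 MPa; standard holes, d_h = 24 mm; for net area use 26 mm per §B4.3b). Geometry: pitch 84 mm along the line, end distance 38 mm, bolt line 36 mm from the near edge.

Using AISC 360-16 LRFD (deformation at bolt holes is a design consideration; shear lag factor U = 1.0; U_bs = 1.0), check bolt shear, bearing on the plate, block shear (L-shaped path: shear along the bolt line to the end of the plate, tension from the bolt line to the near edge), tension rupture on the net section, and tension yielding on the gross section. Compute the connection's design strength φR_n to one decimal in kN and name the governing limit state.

207.9 kN (net-section rupture governs)

Bolt shear: A_b = π(22)²/4 = 380.13 mm². φR_n = 0.75 × 469 × 380.13 × 4 × 1 = 534.8 kN.
Bearing (8 mm plate, F_u = 450 MPa): end bolts L_c = 38 − 24/2 = 26, R_n = min(1.2×26×8×450, 2.4×22×8×450) = 112.32 kN/bolt; interior L_c = 84 − 24 = 60, R_n = 190.08 kN/bolt. φR_n = 0.75 × (1×112.32 + 3×190.08) = 511.9 kN.
Block shear: shear path 1×[38+3×84] = 1×290 mm, A_gv = 2320, A_nv = 1×(290 − 3.5×26)×8 = 1592 mm²; tension to near edge: (36 − 0.5×26)×8 = 184 mm². R_n = min(0.6×450×1592, 0.6×300×2320) + 1.0×450×184 = min(429.84, 417.6) + 82.8 = 500.4 kN. φR_n = 0.75 × 500.4 = 375.3 kN.
Tension rupture (net): A_n = (103 − 1×26)×8 = 616 mm² (U = 1.0, A_e = A_n). φR_n = 0.75 × 450 × 616 = 207.9 kN.
Tension yield (gross): A_g = 103×8 = 824 mm². φR_n = 0.90 × 300 × 824 = 222.5 kN.
Governing: min(534.8, 511.9, 375.3, 207.9, 222.5) = 207.9 kN → net-section rupture.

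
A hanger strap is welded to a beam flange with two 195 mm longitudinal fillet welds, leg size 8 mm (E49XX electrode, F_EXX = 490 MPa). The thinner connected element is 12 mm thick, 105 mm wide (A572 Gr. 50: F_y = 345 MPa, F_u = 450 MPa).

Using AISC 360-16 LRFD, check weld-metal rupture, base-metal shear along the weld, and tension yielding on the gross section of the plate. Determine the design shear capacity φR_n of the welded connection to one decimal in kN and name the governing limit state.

Weld metal: throat = 0.707×8 = 5.656 mm, L = 2×195 = 390 mm. φR_n = 0.75 × 0.6 × 490 × 5.656 × 390 = 486.4 kN.
Base metal shear (12 mm plate): yield φR_n = 1.0×0.6×345×12×390 = 968.8 kN; rupture φR_n = 0.75×0.6×450×12×390 = 947.7 kN; take 947.7 kN (rupture).
Tension yield (gross): A_g = 105×12 = 1260 mm². φR_n = 0.90 × 345 × 1260 = 391.2 kN.
Governing: min(486.4, 947.7, 391.2) = 391.2 kN → gross-section yield.

391.2 kN (gross-section yield governs)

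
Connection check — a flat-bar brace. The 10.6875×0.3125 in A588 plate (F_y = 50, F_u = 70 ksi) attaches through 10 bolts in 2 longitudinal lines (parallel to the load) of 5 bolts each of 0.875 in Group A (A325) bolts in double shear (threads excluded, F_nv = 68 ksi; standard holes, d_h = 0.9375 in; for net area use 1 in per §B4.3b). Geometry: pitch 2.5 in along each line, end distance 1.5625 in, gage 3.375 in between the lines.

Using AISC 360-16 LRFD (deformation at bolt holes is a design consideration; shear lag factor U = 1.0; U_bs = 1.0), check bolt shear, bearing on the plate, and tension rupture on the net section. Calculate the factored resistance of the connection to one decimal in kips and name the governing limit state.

Bolt shear: A_b = π(0.875)²/4 = 0.60132 in². φR_n = 0.75 × 68 × 0.60132 × 10 × 2 = 613.3 kips.
Bearing (0.3125 in plate, F_u = 70 ksi): end bolts L_c = 1.5625 − 0.9375/2 = 1.09375, R_n = min(1.2×1.09375×0.3125×70, 2.4×0.875×0.3125×70) = 28.711 kips/bolt; interior L_c = 2.5 − 0.9375 = 1.5625, R_n = 41.016 kips/bolt. φR_n = 0.75 × (2×28.711 + 8×41.016) = 289.2 kips.
Tension rupture (net): A_n = (10.6875 − 2×1)×0.3125 = 2.7148 in² (U = 1.0, A_e = A_n). φR_n = 0.75 × 70 × 2.7148 = 142.5 kips.
Governing: min(613.3, 289.2, 142.5) = 142.5 kips → net-section rupture.

142.5 kips (net-section rupture governs)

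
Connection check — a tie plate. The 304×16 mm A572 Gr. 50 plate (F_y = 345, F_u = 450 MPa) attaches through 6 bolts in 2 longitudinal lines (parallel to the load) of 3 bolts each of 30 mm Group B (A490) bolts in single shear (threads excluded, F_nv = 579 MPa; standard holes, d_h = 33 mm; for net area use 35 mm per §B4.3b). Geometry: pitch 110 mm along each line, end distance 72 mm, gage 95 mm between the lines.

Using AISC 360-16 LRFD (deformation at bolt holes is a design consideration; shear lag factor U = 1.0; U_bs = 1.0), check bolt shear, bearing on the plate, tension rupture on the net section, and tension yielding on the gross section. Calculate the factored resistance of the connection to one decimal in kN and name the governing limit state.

Bolt shear: A_b = π(30)²/4 = 706.86 mm². φR_n = 0.75 × 579 × 706.86 × 6 × 1 = 1841.7 kN.
Bearing (16 mm plate, F_u = 450 MPa): end bolts L_c = 72 − 33/2 = 55.5, R_n = min(1.2×55.5×16×450, 2.4×30×16×450) = 479.52 kN/bolt; interior L_c = 110 − 33 = 77, R_n = 518.4 kN/bolt. φR_n = 0.75 × (2×479.52 + 4×518.4) = 2274.5 kN.
Tension rupture (net): A_n = (304 − 2×35)×16 = 3744 mm² (U = 1.0, A_e = A_n). φR_n = 0.75 × 450 × 3744 = 1263.6 kN.
Tension yield (gross): A_g = 304×16 = 4864 mm². φR_n = 0.90 × 345 × 4864 = 1510.3 kN.
Governing: min(1841.7, 2274.5, 1263.6, 1510.3) = 1263.6 kN → net-section rupture.

1263.6 kN (net-section rupture governs)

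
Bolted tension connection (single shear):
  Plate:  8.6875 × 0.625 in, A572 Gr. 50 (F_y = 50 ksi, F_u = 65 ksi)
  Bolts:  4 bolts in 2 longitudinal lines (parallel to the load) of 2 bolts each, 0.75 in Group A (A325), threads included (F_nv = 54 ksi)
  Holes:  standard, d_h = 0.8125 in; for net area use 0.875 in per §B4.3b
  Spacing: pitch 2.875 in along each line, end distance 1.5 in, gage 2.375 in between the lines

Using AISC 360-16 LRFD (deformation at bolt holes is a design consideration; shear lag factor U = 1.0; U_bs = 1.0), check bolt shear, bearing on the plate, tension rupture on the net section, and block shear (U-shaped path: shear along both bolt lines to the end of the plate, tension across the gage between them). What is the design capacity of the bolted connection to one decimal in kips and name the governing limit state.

71.6 kips (bolt shear governs)

Bolt shear: A_b = π(0.75)²/4 = 0.44179 in². φR_n = 0.75 × 54 × 0.44179 × 4 × 1 = 71.6 kips.
Bearing (0.625 in plate, F_u = 65 ksi): end bolts L_c = 1.5 − 0.8125/2 = 1.09375, R_n = min(1.2×1.09375×0.625×65, 2.4×0.75×0.625×65) = 53.32 kips/bolt; interior L_c = 2.875 − 0.8125 = 2.0625, R_n = 73.125 kips/bolt. φR_n = 0.75 × (2×53.32 + 2×73.125) = 189.7 kips.
Tension rupture (net): A_n = (8.6875 − 2×0.875)×0.625 = 4.3359 in² (U = 1.0, A_e = A_n). φR_n = 0.75 × 65 × 4.3359 = 211.4 kips.
Block shear: shear path 2×[1.5+1×2.875] = 2×4.375 in, A_gv = 5.4688, A_nv = 2×(4.375 − 1.5×0.875)×0.625 = 3.8281 in²; tension across gage: (2.375 − 1×0.875)×0.625 = 0.9375 in². R_n = min(0.6×65×3.8281, 0.6×50×5.4688) + 1.0×65×0.9375 = min(149.3, 164.06) + 60.938 = 210.24 kips. φR_n = 0.75 × 210.24 = 157.7 kips.
Governing: min(71.6, 189.7, 211.4, 157.7) = 71.6 kips → bolt shear.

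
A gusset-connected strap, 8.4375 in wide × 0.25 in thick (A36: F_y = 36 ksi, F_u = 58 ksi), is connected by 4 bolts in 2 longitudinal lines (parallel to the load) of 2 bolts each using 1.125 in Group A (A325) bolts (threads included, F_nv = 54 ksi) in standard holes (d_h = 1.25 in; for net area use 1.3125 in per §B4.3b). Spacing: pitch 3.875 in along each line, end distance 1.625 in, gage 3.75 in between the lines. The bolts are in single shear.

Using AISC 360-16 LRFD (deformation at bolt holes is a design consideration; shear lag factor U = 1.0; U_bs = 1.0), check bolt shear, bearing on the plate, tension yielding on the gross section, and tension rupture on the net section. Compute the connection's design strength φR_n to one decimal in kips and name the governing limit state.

Bolt shear: A_b = π(1.125)²/4 = 0.99402 in². φR_n = 0.75 × 54 × 0.99402 × 4 × 1 = 161.0 kips.
Bearing (0.25 in plate, F_u = 58 ksi): end bolts L_c = 1.625 − 1.25/2 = 1, R_n = min(1.2×1×0.25×58, 2.4×1.125×0.25×58) = 17.4 kips/bolt; interior L_c = 3.875 − 1.25 = 2.625, R_n = 39.15 kips/bolt. φR_n = 0.75 × (2×17.4 + 2×39.15) = 84.8 kips.
Tension yield (gross): A_g = 8.4375×0.25 = 2.1094 in². φR_n = 0.90 × 36 × 2.1094 = 68.3 kips.
Tension rupture (net): A_n = (8.4375 − 2×1.3125)×0.25 = 1.4531 in² (U = 1.0, A_e = A_n). φR_n = 0.75 × 58 × 1.4531 = 63.2 kips.
Governing: min(161.0, 84.8, 68.3, 63.2) = 63.2 kips → net-section rupture.

63.2 kips (net-section rupture governs)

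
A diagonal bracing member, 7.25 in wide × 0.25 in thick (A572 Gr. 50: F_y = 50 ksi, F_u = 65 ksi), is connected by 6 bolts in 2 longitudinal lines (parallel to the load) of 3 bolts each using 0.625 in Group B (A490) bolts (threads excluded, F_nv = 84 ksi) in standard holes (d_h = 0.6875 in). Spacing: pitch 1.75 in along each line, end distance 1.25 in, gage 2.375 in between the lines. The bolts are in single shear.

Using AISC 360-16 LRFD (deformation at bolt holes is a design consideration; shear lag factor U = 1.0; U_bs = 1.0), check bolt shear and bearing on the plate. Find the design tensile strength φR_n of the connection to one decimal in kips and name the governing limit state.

Bolt shear: A_b = π(0.625)²/4 = 0.3068 in². φR_n = 0.75 × 84 × 0.3068 × 6 × 1 = 116.0 kips.
Bearing (0.25 in plate, F_u = 65 ksi): end bolts L_c = 1.25 − 0.6875/2 = 0.90625, R_n = min(1.2×0.90625×0.25×65, 2.4×0.625×0.25×65) = 17.672 kips/bolt; interior L_c = 1.75 − 0.6875 = 1.0625, R_n = 20.719 kips/bolt. φR_n = 0.75 × (2×17.672 + 4×20.719) = 88.7 kips.
Governing: min(116.0, 88.7) = 88.7 kips → bearing.

88.7 kips (bearing governs)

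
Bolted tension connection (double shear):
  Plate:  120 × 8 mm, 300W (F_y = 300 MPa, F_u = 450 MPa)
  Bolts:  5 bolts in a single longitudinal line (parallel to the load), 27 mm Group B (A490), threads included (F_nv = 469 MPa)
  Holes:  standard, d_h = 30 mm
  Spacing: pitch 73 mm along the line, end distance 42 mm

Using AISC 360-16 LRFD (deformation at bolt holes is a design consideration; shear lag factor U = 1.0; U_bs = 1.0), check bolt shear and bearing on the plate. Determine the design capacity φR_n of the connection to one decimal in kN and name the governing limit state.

Bolt shear: A_b = π(27)²/4 = 572.56 mm². φR_n = 0.75 × 469 × 572.56 × 5 × 2 = 2014.0 kN.
Bearing (8 mm plate, F_u = 450 MPa): end bolts L_c = 42 − 30/2 = 27, R_n = min(1.2×27×8×450, 2.4×27×8×450) = 116.64 kN/bolt; interior L_c = 73 − 30 = 43, R_n = 185.76 kN/bolt. φR_n = 0.75 × (1×116.64 + 4×185.76) = 644.8 kN.
Governing: min(2014.0, 644.8) = 644.8 kN → bearing.

644.8 kN (bearing governs)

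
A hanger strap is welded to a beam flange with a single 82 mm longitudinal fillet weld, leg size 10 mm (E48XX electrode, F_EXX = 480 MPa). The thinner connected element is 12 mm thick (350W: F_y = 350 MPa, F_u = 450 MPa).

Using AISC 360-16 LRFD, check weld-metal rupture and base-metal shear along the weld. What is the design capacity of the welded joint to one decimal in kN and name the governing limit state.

Weld metal: throat = 0.707×10 = 7.07 mm, L = 82 mm. φR_n = 0.75 × 0.6 × 480 × 7.07 × 82 = 125.2 kN.
Base metal shear (12 mm plate): yield φR_n = 1.0×0.6×350×12×82 = 206.6 kN; rupture φR_n = 0.75×0.6×450×12×82 = 199.3 kN; take 199.3 kN (rupture).
Governing: min(125.2, 199.3) = 125.2 kN → weld metal.

125.2 kN (weld metal governs)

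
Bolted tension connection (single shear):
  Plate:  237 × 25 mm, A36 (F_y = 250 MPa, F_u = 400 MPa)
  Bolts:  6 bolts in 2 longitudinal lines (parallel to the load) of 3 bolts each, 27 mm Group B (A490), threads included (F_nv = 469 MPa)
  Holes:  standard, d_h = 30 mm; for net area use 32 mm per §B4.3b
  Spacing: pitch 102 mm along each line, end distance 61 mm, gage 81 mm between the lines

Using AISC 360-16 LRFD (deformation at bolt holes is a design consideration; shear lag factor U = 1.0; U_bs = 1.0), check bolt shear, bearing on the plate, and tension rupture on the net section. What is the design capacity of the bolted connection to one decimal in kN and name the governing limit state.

Bolt shear: A_b = π(27)²/4 = 572.56 mm². φR_n = 0.75 × 469 × 572.56 × 6 × 1 = 1208.4 kN.
Bearing (25 mm plate, F_u = 400 MPa): end bolts L_c = 61 − 30/2 = 46, R_n = min(1.2×46×25×400, 2.4×27×25×400) = 552 kN/bolt; interior L_c = 102 − 30 = 72, R_n = 648 kN/bolt. φR_n = 0.75 × (2×552 + 4×648) = 2772.0 kN.
Tension rupture (net): A_n = (237 − 2×32)×25 = 4325 mm² (U = 1.0, A_e = A_n). φR_n = 0.75 × 400 × 4325 = 1297.5 kN.
Governing: min(1208.4, 2772.0, 1297.5) = 1208.4 kN → bolt shear.

1208.4 kN (bolt shear governs)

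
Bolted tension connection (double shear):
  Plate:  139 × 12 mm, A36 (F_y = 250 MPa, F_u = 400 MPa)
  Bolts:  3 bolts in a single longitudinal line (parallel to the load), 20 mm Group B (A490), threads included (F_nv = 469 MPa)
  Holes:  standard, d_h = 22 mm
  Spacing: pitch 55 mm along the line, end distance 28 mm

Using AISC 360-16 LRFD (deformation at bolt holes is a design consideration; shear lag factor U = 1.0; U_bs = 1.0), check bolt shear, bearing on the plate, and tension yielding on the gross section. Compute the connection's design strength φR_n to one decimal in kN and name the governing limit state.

358.6 kN (bearing governs)

Bolt shear: A_b = π(20)²/4 = 314.16 mm². φR_n = 0.75 × 469 × 314.16 × 3 × 2 = 663.0 kN.
Bearing (12 mm plate, F_u = 400 MPa): end bolts L_c = 28 − 22/2 = 17, R_n = min(1.2×17×12×400, 2.4×20×12×400) = 97.92 kN/bolt; interior L_c = 55 − 22 = 33, R_n = 190.08 kN/bolt. φR_n = 0.75 × (1×97.92 + 2×190.08) = 358.6 kN.
Tension yield (gross): A_g = 139×12 = 1668 mm². φR_n = 0.90 × 250 × 1668 = 375.3 kN.
Governing: min(663.0, 358.6, 375.3) = 358.6 kN → bearing.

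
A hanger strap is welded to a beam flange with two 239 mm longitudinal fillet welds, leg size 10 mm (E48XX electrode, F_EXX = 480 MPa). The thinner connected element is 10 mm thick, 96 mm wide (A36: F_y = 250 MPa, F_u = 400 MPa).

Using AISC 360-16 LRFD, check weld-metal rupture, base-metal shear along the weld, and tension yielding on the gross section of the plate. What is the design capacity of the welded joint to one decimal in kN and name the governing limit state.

Weld metal: throat = 0.707×10 = 7.07 mm, L = 2×239 = 478 mm. φR_n = 0.75 × 0.6 × 480 × 7.07 × 478 = 730.0 kN.
Base metal shear (10 mm plate): yield φR_n = 1.0×0.6×250×10×478 = 717.0 kN; rupture φR_n = 0.75×0.6×400×10×478 = 860.4 kN; take 717.0 kN (yield).
Tension yield (gross): A_g = 96×10 = 960 mm². φR_n = 0.90 × 250 × 960 = 216.0 kN.
Governing: min(730.0, 717.0, 216.0) = 216.0 kN → gross-section yield.

216.0 kN (gross-section yield governs)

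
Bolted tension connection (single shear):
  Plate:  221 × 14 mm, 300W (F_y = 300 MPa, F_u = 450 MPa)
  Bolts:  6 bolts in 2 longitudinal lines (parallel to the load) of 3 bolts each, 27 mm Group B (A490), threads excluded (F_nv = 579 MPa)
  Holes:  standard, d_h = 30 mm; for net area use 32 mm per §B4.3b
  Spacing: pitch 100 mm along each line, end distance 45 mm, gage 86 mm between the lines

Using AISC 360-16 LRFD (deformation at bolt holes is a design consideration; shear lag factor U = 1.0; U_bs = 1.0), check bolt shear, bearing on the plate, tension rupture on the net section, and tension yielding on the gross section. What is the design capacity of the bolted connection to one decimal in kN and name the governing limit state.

Bolt shear: A_b = π(27)²/4 = 572.56 mm². φR_n = 0.75 × 579 × 572.56 × 6 × 1 = 1491.8 kN.
Bearing (14 mm plate, F_u = 450 MPa): end bolts L_c = 45 − 30/2 = 30, R_n = min(1.2×30×14×450, 2.4×27×14×450) = 226.8 kN/bolt; interior L_c = 100 − 30 = 70, R_n = 408.24 kN/bolt. φR_n = 0.75 × (2×226.8 + 4×408.24) = 1564.9 kN.
Tension rupture (net): A_n = (221 − 2×32)×14 = 2198 mm² (U = 1.0, A_e = A_n). φR_n = 0.75 × 450 × 2198 = 741.8 kN.
Tension yield (gross): A_g = 221×14 = 3094 mm². φR_n = 0.90 × 300 × 3094 = 835.4 kN.
Governing: min(1491.8, 1564.9, 741.8, 835.4) = 741.8 kN → net-section rupture.

741.8 kN (net-section rupture governs)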